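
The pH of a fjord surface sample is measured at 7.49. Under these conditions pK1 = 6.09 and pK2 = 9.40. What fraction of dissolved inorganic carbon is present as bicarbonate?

α₁ = 1 / (1 + [H⁺]/K1 + K2/[H⁺]) = 1 / (1 + 10^-1.40 + 10^-1.91)
   = 1 / (1 + 0.039811 + 0.012303) = 1/1.0521 = 0.9505

α₁ = 0.950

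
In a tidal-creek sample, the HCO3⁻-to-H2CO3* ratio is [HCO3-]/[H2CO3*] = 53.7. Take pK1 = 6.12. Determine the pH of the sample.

From K1 = [H⁺][HCO3-]/[H2CO3*]:  pH = pK1 + log₁₀([HCO3-]/[H2CO3*])
log₁₀(53.7) = +1.730
pH = 6.12 + (+1.730) = 7.85

pH = 7.85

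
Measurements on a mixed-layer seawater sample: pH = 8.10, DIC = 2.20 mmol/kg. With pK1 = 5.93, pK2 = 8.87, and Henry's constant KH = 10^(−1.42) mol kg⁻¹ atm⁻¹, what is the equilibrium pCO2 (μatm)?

α₀ = 1 / (1 + K1/[H⁺] + K1K2/[H⁺]²) = 1 / (1 + 10^+2.17 + 10^+1.40)
   = 1 / (1 + 147.91 + 25.119) = 1/174.03 = 0.005746
[CO2*] = α₀ × DIC = 0.005746 × 2.20 = 0.01264 mmol/kg = 12.64 μmol/kg
pCO2 = [CO2*]/KH = 1.264×10^-5 / 3.802×10^-2 = 333 μatm

pCO2 = 333 μatm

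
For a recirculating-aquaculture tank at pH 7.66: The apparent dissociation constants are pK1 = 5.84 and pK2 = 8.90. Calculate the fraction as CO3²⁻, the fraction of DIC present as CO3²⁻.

α₂ = 1 / (1 + [H⁺]/K2 + [H⁺]²/(K1K2)) = 1 / (1 + 10^+1.24 + 10^-0.58)
   = 1 / (1 + 17.378 + 0.26303) = 1/18.641 = 0.05365

α₂ = 0.0536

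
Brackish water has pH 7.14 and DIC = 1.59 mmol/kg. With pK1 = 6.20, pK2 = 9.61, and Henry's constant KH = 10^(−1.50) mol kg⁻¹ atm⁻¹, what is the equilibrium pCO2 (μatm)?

α₀ = 1 / (1 + K1/[H⁺] + K1K2/[H⁺]²) = 1 / (1 + 10^+0.94 + 10^-1.53)
   = 1 / (1 + 8.7096 + 0.029512) = 1/9.7391 = 0.1027
[CO2*] = α₀ × DIC = 0.1027 × 1.59 = 0.1633 mmol/kg
pCO2 = [CO2*]/KH = 1.633×10^-4 / 3.162×10^-2 = 5160 μatm

pCO2 = 5160 μatm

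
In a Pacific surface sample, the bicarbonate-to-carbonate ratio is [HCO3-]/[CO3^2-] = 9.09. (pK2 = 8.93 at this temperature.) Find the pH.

From K2 = [H⁺][CO3^2-]/[HCO3-]:  pH = pK2 − log₁₀([HCO3-]/[CO3^2-])
log₁₀(9.09) = +0.959
pH = 8.93 − (+0.959) = 7.97

pH = 7.97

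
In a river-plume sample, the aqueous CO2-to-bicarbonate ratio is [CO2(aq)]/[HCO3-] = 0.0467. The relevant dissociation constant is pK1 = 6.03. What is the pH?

pH = 7.36

From K1 = [H⁺][HCO3-]/[CO2(aq)]:  pH = pK1 − log₁₀([CO2(aq)]/[HCO3-])
log₁₀(0.0467) = -1.331
pH = 6.03 − (-1.331) = 7.36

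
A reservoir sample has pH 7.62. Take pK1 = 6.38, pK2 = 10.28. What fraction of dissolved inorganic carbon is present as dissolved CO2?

α₀ = 0.0543

α₀ = 1 / (1 + K1/[H⁺] + K1K2/[H⁺]²) = 1 / (1 + 10^+1.24 + 10^-1.42)
   = 1 / (1 + 17.378 + 0.038019) = 1/18.416 = 0.05430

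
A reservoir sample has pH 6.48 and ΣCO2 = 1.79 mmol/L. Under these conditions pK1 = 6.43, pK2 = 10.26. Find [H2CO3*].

[CO2*] = 0.843 mmol/L

α₀ = 1 / (1 + K1/[H⁺] + K1K2/[H⁺]²) = 1 / (1 + 10^+0.05 + 10^-3.73)
   = 1 / (1 + 1.1220 + 0.00018621) = 1/2.1222 = 0.4712
[CO2*] = α₀ × DIC = 0.4712 × 1.79 = 0.843 mmol/L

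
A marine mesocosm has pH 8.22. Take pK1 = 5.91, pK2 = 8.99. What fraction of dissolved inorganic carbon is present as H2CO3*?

α₀ = 0.00417

α₀ = 1 / (1 + K1/[H⁺] + K1K2/[H⁺]²) = 1 / (1 + 10^+2.31 + 10^+1.54)
   = 1 / (1 + 204.17 + 34.674) = 1/239.85 = 0.004169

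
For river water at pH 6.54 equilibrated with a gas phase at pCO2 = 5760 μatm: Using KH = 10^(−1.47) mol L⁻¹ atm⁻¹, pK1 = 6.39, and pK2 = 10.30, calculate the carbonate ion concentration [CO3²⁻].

[CO3²⁻] = 0.0479 μmol/L

[CO2*] = KH · pCO2 = 10^(−1.47) × 5760×10^-6 = 1.952×10^-4 mol/L
α₀ = 1/(1 + K1/[H⁺] + K1K2/[H⁺]²) = 1/(1 + 10^+0.15 + 10^-3.61) = 0.4145
DIC = [CO2*]/α₀ = 1.952×10^-4 / 0.4145 = 0.4709 mmol/L
[CO3²⁻] = α₂·DIC; α₂ = 0.0001017, so [CO3²⁻] = 0.0001017 × 0.4709 = 4.79×10^-5 mmol/L = 0.0479 μmol/L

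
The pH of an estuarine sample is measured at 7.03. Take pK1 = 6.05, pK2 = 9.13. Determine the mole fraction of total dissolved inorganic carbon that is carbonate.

α₂ = 1 / (1 + [H⁺]/K2 + [H⁺]²/(K1K2)) = 1 / (1 + 10^+2.10 + 10^+1.12)
   = 1 / (1 + 125.89 + 13.183) = 1/140.08 = 0.007139

α₂ = 0.00714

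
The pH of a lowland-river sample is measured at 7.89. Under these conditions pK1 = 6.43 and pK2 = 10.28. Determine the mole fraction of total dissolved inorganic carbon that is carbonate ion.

α₂ = 0.00392

α₂ = 1 / (1 + [H⁺]/K2 + [H⁺]²/(K1K2)) = 1 / (1 + 10^+2.39 + 10^+0.93)
   = 1 / (1 + 245.47 + 8.5114) = 1/254.98 = 0.003922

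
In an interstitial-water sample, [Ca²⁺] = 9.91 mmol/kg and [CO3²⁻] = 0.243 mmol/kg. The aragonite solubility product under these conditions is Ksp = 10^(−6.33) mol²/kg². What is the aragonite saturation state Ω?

Ksp = 10^(−6.33) = 4.677×10^-7
Ω = [Ca²⁺][CO3²⁻]/Ksp = (9.91×10^-3)(0.243×10^-3) / 4.677×10^-7 = 5.15

Ω = 5.15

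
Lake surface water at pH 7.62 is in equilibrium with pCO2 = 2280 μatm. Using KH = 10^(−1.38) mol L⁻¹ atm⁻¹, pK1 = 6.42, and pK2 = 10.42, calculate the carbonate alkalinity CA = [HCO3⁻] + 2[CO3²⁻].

[CO2*] = KH · pCO2 = 10^(−1.38) × 2280×10^-6 = 9.505×10^-5 mol/L
α₀ = 1/(1 + K1/[H⁺] + K1K2/[H⁺]²) = 1/(1 + 10^+1.20 + 10^-1.60) = 0.05926
DIC = [CO2*]/α₀ = 9.505×10^-5 / 0.05926 = 1.604 mmol/L
CA = (α₁ + 2α₂)·DIC = (0.9392 + 2×0.001489) × 1.604 = 1.51 mmol/L

CA = 1.51 mmol/L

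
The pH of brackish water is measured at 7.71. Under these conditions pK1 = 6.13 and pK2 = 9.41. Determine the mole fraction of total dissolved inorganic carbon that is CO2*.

α₀ = 0.0251

α₀ = 1 / (1 + K1/[H⁺] + K1K2/[H⁺]²) = 1 / (1 + 10^+1.58 + 10^-0.12)
   = 1 / (1 + 38.019 + 0.75858) = 1/39.778 = 0.02514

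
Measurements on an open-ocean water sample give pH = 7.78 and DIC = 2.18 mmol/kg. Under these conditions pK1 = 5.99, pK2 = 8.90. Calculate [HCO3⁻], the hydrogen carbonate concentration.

α₁ = 1 / (1 + [H⁺]/K1 + K2/[H⁺]) = 1 / (1 + 10^-1.79 + 10^-1.12)
   = 1 / (1 + 0.016218 + 0.075858) = 1/1.0921 = 0.9157
[HCO3⁻] = α₁ × DIC = 0.9157 × 2.18 = 2.00 mmol/kg

[HCO3⁻] = 2.00 mmol/kg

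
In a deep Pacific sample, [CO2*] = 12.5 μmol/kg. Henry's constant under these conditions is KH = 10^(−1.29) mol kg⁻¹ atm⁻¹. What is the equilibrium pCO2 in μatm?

pCO2 = 244 μatm

KH = 10^(−1.29) = 5.129×10^-2 mol kg⁻¹ atm⁻¹
pCO2 = [CO2*]/KH = 12.5×10^-6 / 5.129×10^-2 = 2.44×10^-4 atm = 244 μatm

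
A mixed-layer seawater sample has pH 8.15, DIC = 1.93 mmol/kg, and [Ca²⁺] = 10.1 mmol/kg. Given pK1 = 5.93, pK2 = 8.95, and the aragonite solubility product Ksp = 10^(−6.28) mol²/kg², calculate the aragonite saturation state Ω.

Ω = 5.06

α₂ = 1 / (1 + [H⁺]/K2 + [H⁺]²/(K1K2)) = 1 / (1 + 10^+0.80 + 10^-1.42)
   = 1 / (1 + 6.3096 + 0.038019) = 1/7.3476 = 0.1361
[CO3²⁻] = α₂ × DIC = 0.1361 × 1.93 = 0.2627 mmol/kg
Ksp = 10^(−6.28) = 5.248×10^-7
Ω = [Ca²⁺][CO3²⁻]/Ksp = (10.1×10^-3)(2.627×10^-4) / 5.248×10^-7 = 5.06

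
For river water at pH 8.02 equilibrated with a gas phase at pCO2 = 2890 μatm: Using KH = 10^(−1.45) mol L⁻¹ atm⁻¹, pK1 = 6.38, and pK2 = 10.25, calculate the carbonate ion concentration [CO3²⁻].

[CO3²⁻] = 0.0264 mmol/L

[CO2*] = KH · pCO2 = 10^(−1.45) × 2890×10^-6 = 1.025×10^-4 mol/L
α₀ = 1/(1 + K1/[H⁺] + K1K2/[H⁺]²) = 1/(1 + 10^+1.64 + 10^-0.59) = 0.02227
DIC = [CO2*]/α₀ = 1.025×10^-4 / 0.02227 = 4.605 mmol/L
[CO3²⁻] = α₂·DIC; α₂ = 0.005724, so [CO3²⁻] = 0.005724 × 4.605 = 0.0264 mmol/L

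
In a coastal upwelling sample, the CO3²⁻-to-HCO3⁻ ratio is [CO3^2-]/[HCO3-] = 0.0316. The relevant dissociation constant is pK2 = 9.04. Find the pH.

From K2 = [H⁺][CO3^2-]/[HCO3-]:  pH = pK2 + log₁₀([CO3^2-]/[HCO3-])
log₁₀(0.0316) = -1.500
pH = 9.04 + (-1.500) = 7.54

pH = 7.54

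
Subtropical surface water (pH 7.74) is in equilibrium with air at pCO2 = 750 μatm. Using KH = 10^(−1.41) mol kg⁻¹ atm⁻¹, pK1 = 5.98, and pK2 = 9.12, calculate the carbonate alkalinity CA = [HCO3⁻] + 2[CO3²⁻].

CA = 1.82 mmol/kg

[CO2*] = KH · pCO2 = 10^(−1.41) × 750×10^-6 = 2.918×10^-5 mol/kg
α₀ = 1/(1 + K1/[H⁺] + K1K2/[H⁺]²) = 1/(1 + 10^+1.76 + 10^+0.38) = 0.01641
DIC = [CO2*]/α₀ = 2.918×10^-5 / 0.01641 = 1.778 mmol/kg
CA = (α₁ + 2α₂)·DIC = (0.9442 + 2×0.03936) × 1.778 = 1.82 mmol/kg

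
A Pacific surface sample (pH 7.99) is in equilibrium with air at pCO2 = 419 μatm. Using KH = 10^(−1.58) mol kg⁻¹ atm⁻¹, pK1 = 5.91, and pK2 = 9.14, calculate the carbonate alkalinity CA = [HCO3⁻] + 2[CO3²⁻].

CA = 1.51 mmol/kg

[CO2*] = KH · pCO2 = 10^(−1.58) × 419×10^-6 = 1.102×10^-5 mol/kg
α₀ = 1/(1 + K1/[H⁺] + K1K2/[H⁺]²) = 1/(1 + 10^+2.08 + 10^+0.93) = 0.007708
DIC = [CO2*]/α₀ = 1.102×10^-5 / 0.007708 = 1.430 mmol/kg
CA = (α₁ + 2α₂)·DIC = (0.9267 + 2×0.06560) × 1.430 = 1.51 mmol/kg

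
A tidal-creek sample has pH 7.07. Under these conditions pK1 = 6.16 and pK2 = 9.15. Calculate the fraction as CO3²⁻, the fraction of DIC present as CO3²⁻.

α₂ = 1 / (1 + [H⁺]/K2 + [H⁺]²/(K1K2)) = 1 / (1 + 10^+2.08 + 10^+1.17)
   = 1 / (1 + 120.23 + 14.791) = 1/136.02 = 0.007352

α₂ = 0.00735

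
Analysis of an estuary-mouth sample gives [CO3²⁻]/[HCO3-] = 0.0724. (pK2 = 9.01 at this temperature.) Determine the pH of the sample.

pH = 7.87

From K2 = [H⁺][CO3²⁻]/[HCO3-]:  pH = pK2 + log₁₀([CO3²⁻]/[HCO3-])
log₁₀(0.0724) = -1.140
pH = 9.01 + (-1.140) = 7.87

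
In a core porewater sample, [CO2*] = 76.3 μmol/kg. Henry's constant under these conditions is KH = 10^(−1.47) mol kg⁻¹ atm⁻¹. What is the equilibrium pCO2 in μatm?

KH = 10^(−1.47) = 3.388×10^-2 mol kg⁻¹ atm⁻¹
pCO2 = [CO2*]/KH = 76.3×10^-6 / 3.388×10^-2 = 2.25×10^-3 atm = 2250 μatm

pCO2 = 2250 μatm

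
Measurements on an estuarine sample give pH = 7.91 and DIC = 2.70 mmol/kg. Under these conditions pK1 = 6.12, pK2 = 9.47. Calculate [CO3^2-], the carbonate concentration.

α₂ = 1 / (1 + [H⁺]/K2 + [H⁺]²/(K1K2)) = 1 / (1 + 10^+1.56 + 10^-0.23)
   = 1 / (1 + 36.308 + 0.58884) = 1/37.897 = 0.02639
[CO3²⁻] = α₂ × DIC = 0.02639 × 2.70 = 0.0712 mmol/kg

[CO3²⁻] = 0.0712 mmol/kg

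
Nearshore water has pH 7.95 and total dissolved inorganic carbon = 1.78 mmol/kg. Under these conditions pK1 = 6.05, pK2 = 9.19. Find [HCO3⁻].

[HCO3⁻] = 1.66 mmol/kg

α₁ = 1 / (1 + [H⁺]/K1 + K2/[H⁺]) = 1 / (1 + 10^-1.90 + 10^-1.24)
   = 1 / (1 + 0.012589 + 0.057544) = 1/1.0701 = 0.9345
[HCO3⁻] = α₁ × DIC = 0.9345 × 1.78 = 1.66 mmol/kg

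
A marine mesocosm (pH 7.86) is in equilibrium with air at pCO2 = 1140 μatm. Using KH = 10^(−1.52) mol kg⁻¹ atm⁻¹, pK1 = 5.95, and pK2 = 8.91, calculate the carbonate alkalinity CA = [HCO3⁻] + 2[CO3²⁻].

[CO2*] = KH · pCO2 = 10^(−1.52) × 1140×10^-6 = 3.443×10^-5 mol/kg
α₀ = 1/(1 + K1/[H⁺] + K1K2/[H⁺]²) = 1/(1 + 10^+1.91 + 10^+0.86) = 0.01117
DIC = [CO2*]/α₀ = 3.443×10^-5 / 0.01117 = 3.082 mmol/kg
CA = (α₁ + 2α₂)·DIC = (0.9079 + 2×0.08092) × 3.082 = 3.30 mmol/kg

CA = 3.30 mmol/kg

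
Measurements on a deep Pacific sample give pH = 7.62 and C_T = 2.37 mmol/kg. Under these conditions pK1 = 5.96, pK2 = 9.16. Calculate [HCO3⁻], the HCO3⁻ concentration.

α₁ = 1 / (1 + [H⁺]/K1 + K2/[H⁺]) = 1 / (1 + 10^-1.66 + 10^-1.54)
   = 1 / (1 + 0.021878 + 0.028840) = 1/1.0507 = 0.9517
[HCO3⁻] = α₁ × DIC = 0.9517 × 2.37 = 2.26 mmol/kg

[HCO3⁻] = 2.26 mmol/kg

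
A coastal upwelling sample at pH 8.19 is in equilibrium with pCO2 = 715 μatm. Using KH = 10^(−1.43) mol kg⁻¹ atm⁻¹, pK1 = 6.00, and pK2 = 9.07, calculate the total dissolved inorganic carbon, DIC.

[CO2*] = KH · pCO2 = 10^(−1.43) × 715×10^-6 = 2.656×10^-5 mol/kg
α₀ = 1/(1 + K1/[H⁺] + K1K2/[H⁺]²) = 1/(1 + 10^+2.19 + 10^+1.31) = 0.005672
DIC = [CO2*]/α₀ = 2.656×10^-5 / 0.005672 = 4.68 mmol/kg

DIC = 4.68 mmol/kg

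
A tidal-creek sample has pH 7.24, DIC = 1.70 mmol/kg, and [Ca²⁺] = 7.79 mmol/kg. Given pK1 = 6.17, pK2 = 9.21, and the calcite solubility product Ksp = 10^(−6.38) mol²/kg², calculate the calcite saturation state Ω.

Ω = 0.311

α₂ = 1 / (1 + [H⁺]/K2 + [H⁺]²/(K1K2)) = 1 / (1 + 10^+1.97 + 10^+0.90)
   = 1 / (1 + 93.325 + 7.9433) = 1/102.27 = 0.009778
[CO3²⁻] = α₂ × DIC = 0.009778 × 1.70 = 0.01662 mmol/kg = 16.62 μmol/kg
Ksp = 10^(−6.38) = 4.169×10^-7
Ω = [Ca²⁺][CO3²⁻]/Ksp = (7.79×10^-3)(1.662×10^-5) / 4.169×10^-7 = 0.311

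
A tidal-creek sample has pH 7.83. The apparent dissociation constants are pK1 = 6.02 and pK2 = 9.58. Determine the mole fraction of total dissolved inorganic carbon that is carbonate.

α₂ = 0.0172

α₂ = 1 / (1 + [H⁺]/K2 + [H⁺]²/(K1K2)) = 1 / (1 + 10^+1.75 + 10^-0.06)
   = 1 / (1 + 56.234 + 0.87096) = 1/58.105 = 0.01721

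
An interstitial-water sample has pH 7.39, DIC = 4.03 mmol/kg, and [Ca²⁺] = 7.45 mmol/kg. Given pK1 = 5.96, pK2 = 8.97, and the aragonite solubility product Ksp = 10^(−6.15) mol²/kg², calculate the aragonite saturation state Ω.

Ω = 1.05

α₂ = 1 / (1 + [H⁺]/K2 + [H⁺]²/(K1K2)) = 1 / (1 + 10^+1.58 + 10^+0.15)
   = 1 / (1 + 38.019 + 1.4125) = 1/40.431 = 0.02473
[CO3²⁻] = α₂ × DIC = 0.02473 × 4.03 = 0.09967 mmol/kg
Ksp = 10^(−6.15) = 7.079×10^-7
Ω = [Ca²⁺][CO3²⁻]/Ksp = (7.45×10^-3)(9.967×10^-5) / 7.079×10^-7 = 1.05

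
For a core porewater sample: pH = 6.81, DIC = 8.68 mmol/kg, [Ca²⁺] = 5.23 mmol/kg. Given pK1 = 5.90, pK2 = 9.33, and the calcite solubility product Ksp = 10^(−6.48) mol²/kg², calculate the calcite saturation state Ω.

Ω = 0.368

α₂ = 1 / (1 + [H⁺]/K2 + [H⁺]²/(K1K2)) = 1 / (1 + 10^+2.52 + 10^+1.61)
   = 1 / (1 + 331.13 + 40.738) = 1/372.87 = 0.002682
[CO3²⁻] = α₂ × DIC = 0.002682 × 8.68 = 0.02328 mmol/kg
Ksp = 10^(−6.48) = 3.311×10^-7
Ω = [Ca²⁺][CO3²⁻]/Ksp = (5.23×10^-3)(2.328×10^-5) / 3.311×10^-7 = 0.368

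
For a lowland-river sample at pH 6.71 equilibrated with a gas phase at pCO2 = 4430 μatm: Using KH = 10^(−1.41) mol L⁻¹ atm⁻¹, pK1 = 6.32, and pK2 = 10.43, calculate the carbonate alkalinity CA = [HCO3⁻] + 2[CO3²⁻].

[CO2*] = KH · pCO2 = 10^(−1.41) × 4430×10^-6 = 1.723×10^-4 mol/L
α₀ = 1/(1 + K1/[H⁺] + K1K2/[H⁺]²) = 1/(1 + 10^+0.39 + 10^-3.33) = 0.2894
DIC = [CO2*]/α₀ = 1.723×10^-4 / 0.2894 = 0.5955 mmol/L
CA = (α₁ + 2α₂)·DIC = (0.7104 + 2×0.0001354) × 0.5955 = 0.423 mmol/L

CA = 0.423 mmol/L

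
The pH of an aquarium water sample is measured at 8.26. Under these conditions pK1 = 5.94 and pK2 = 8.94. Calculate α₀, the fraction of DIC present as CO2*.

α₀ = 1 / (1 + K1/[H⁺] + K1K2/[H⁺]²) = 1 / (1 + 10^+2.32 + 10^+1.64)
   = 1 / (1 + 208.93 + 43.652) = 1/253.58 = 0.003944

α₀ = 0.00394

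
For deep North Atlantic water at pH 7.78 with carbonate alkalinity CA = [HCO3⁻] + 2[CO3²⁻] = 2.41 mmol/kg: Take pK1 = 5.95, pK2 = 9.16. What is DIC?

DIC = 2.35 mmol/kg

CA = [HCO3⁻] + 2[CO3²⁻] = (α₁ + 2α₂)·DIC
At pH 7.78: [H⁺]/K1 = 10^-1.83 = 0.014791, K2/[H⁺] = 10^-1.38 = 0.041687
α₁ = 1/(1 + 0.014791 + 0.041687) = 1/1.0565 = 0.9465; α₂ = α₁·K2/[H⁺] = 0.03946
α₁ + 2α₂ = 1.0255
DIC = CA / (α₁ + 2α₂) = 2.41 / 1.0255 = 2.35 mmol/kg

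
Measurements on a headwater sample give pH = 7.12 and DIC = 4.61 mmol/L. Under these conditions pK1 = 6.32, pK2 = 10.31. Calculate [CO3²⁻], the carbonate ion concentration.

α₂ = 1 / (1 + [H⁺]/K2 + [H⁺]²/(K1K2)) = 1 / (1 + 10^+3.19 + 10^+2.39)
   = 1 / (1 + 1548.8 + 245.47) = 1/1795.3 = 0.0005570
[CO3²⁻] = α₂ × DIC = 0.0005570 × 4.61 = 0.00257 mmol/L = 2.57 μmol/L

[CO3²⁻] = 2.57 μmol/L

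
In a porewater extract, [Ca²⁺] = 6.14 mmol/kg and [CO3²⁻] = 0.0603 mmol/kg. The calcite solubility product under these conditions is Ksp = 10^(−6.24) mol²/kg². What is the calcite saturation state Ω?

Ksp = 10^(−6.24) = 5.754×10^-7
Ω = [Ca²⁺][CO3²⁻]/Ksp = (6.14×10^-3)(0.0603×10^-3) / 5.754×10^-7 = 0.643

Ω = 0.643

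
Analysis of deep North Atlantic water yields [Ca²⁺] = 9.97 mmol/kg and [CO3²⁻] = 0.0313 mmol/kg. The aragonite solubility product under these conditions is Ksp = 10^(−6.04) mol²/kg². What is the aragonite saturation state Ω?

Ω = 0.342

Ksp = 10^(−6.04) = 9.120×10^-7
Ω = [Ca²⁺][CO3²⁻]/Ksp = (9.97×10^-3)(0.0313×10^-3) / 9.120×10^-7 = 0.342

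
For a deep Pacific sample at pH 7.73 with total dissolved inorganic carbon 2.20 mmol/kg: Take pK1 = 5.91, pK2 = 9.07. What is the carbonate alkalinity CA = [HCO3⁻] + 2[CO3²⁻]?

CA = [HCO3⁻] + 2[CO3²⁻] = (α₁ + 2α₂)·DIC
At pH 7.73: [H⁺]/K1 = 10^-1.82 = 0.015136, K2/[H⁺] = 10^-1.34 = 0.045709
α₁ = 1/(1 + 0.015136 + 0.045709) = 1/1.0608 = 0.9426; α₂ = α₁·K2/[H⁺] = 0.04309
α₁ + 2α₂ = 1.0288
CA = 1.0288 × 2.20 = 2.26 mmol/kg

CA = 2.26 mmol/kg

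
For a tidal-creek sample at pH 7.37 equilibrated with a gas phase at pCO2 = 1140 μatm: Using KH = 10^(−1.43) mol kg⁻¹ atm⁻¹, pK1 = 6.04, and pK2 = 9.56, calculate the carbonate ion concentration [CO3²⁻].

[CO2*] = KH · pCO2 = 10^(−1.43) × 1140×10^-6 = 4.236×10^-5 mol/kg
α₀ = 1/(1 + K1/[H⁺] + K1K2/[H⁺]²) = 1/(1 + 10^+1.33 + 10^-0.86) = 0.04441
DIC = [CO2*]/α₀ = 4.236×10^-5 / 0.04441 = 0.9537 mmol/kg
[CO3²⁻] = α₂·DIC; α₂ = 0.006130, so [CO3²⁻] = 0.006130 × 0.9537 = 0.00585 mmol/kg = 5.85 μmol/kg

[CO3²⁻] = 5.85 μmol/kg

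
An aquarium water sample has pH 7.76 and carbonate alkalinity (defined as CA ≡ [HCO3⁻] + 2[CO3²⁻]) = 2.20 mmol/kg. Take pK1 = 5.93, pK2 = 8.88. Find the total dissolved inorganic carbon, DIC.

CA = [HCO3⁻] + 2[CO3²⁻] = (α₁ + 2α₂)·DIC
At pH 7.76: [H⁺]/K1 = 10^-1.83 = 0.014791, K2/[H⁺] = 10^-1.12 = 0.075858
α₁ = 1/(1 + 0.014791 + 0.075858) = 1/1.0906 = 0.9169; α₂ = α₁·K2/[H⁺] = 0.06955
α₁ + 2α₂ = 1.0560
DIC = CA / (α₁ + 2α₂) = 2.20 / 1.0560 = 2.08 mmol/kg

DIC = 2.08 mmol/kg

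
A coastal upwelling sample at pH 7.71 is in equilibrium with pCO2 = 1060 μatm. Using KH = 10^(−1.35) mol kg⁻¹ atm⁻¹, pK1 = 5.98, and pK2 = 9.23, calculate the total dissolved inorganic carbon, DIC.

[CO2*] = KH · pCO2 = 10^(−1.35) × 1060×10^-6 = 4.735×10^-5 mol/kg
α₀ = 1/(1 + K1/[H⁺] + K1K2/[H⁺]²) = 1/(1 + 10^+1.73 + 10^+0.21) = 0.01775
DIC = [CO2*]/α₀ = 4.735×10^-5 / 0.01775 = 2.67 mmol/kg

DIC = 2.67 mmol/kg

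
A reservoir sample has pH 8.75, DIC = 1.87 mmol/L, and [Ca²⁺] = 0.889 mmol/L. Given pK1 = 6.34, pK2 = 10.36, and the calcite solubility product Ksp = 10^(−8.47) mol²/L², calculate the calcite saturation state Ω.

α₂ = 1 / (1 + [H⁺]/K2 + [H⁺]²/(K1K2)) = 1 / (1 + 10^+1.61 + 10^-0.80)
   = 1 / (1 + 40.738 + 0.15849) = 1/41.897 = 0.02387
[CO3²⁻] = α₂ × DIC = 0.02387 × 1.87 = 0.04463 mmol/L
Ksp = 10^(−8.47) = 3.388×10^-9
Ω = [Ca²⁺][CO3²⁻]/Ksp = (0.889×10^-3)(4.463×10^-5) / 3.388×10^-9 = 11.7

Ω = 11.7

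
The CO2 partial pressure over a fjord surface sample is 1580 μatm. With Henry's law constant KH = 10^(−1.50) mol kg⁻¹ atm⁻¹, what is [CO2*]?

KH = 10^(−1.50) = 3.162×10^-2 mol kg⁻¹ atm⁻¹
[CO2*] = KH · pCO2 = 3.162×10^-2 × 1580×10^-6 atm = 5.00×10^-5 mol/kg

[CO2*] = 50.0 μmol/kg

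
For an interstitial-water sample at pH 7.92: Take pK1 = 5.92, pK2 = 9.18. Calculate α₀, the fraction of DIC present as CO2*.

α₀ = 1 / (1 + K1/[H⁺] + K1K2/[H⁺]²) = 1 / (1 + 10^+2.00 + 10^+0.74)
   = 1 / (1 + 100.00 + 5.4954) = 1/106.50 = 0.009390

α₀ = 0.00939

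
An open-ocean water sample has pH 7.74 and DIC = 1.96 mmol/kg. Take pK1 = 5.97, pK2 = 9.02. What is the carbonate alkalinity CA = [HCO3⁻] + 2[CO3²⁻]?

CA = [HCO3⁻] + 2[CO3²⁻] = (α₁ + 2α₂)·DIC
At pH 7.74: [H⁺]/K1 = 10^-1.77 = 0.016982, K2/[H⁺] = 10^-1.28 = 0.052481
α₁ = 1/(1 + 0.016982 + 0.052481) = 1/1.0695 = 0.9350; α₂ = α₁·K2/[H⁺] = 0.04907
α₁ + 2α₂ = 1.0332
CA = 1.0332 × 1.96 = 2.03 mmol/kg

CA = 2.03 mmol/kg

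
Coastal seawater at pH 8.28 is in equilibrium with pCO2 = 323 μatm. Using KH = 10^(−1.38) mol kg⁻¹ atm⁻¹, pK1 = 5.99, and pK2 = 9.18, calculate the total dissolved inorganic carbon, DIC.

DIC = 2.97 mmol/kg

[CO2*] = KH · pCO2 = 10^(−1.38) × 323×10^-6 = 1.346×10^-5 mol/kg
α₀ = 1/(1 + K1/[H⁺] + K1K2/[H⁺]²) = 1/(1 + 10^+2.29 + 10^+1.39) = 0.004534
DIC = [CO2*]/α₀ = 1.346×10^-5 / 0.004534 = 2.97 mmol/kg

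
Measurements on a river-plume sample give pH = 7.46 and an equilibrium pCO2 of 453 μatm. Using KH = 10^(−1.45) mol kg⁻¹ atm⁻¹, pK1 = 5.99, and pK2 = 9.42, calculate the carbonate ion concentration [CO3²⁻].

[CO2*] = KH · pCO2 = 10^(−1.45) × 453×10^-6 = 1.607×10^-5 mol/kg
α₀ = 1/(1 + K1/[H⁺] + K1K2/[H⁺]²) = 1/(1 + 10^+1.47 + 10^-0.49) = 0.03243
DIC = [CO2*]/α₀ = 1.607×10^-5 / 0.03243 = 0.4956 mmol/kg
[CO3²⁻] = α₂·DIC; α₂ = 0.01049, so [CO3²⁻] = 0.01049 × 0.4956 = 0.00520 mmol/kg = 5.20 μmol/kg

[CO3²⁻] = 5.20 μmol/kg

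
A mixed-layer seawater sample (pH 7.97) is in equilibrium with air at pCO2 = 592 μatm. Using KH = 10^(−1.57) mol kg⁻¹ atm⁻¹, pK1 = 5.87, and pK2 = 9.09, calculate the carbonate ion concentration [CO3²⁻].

[CO3²⁻] = 0.152 mmol/kg

[CO2*] = KH · pCO2 = 10^(−1.57) × 592×10^-6 = 1.593×10^-5 mol/kg
α₀ = 1/(1 + K1/[H⁺] + K1K2/[H⁺]²) = 1/(1 + 10^+2.10 + 10^+0.98) = 0.007329
DIC = [CO2*]/α₀ = 1.593×10^-5 / 0.007329 = 2.174 mmol/kg
[CO3²⁻] = α₂·DIC; α₂ = 0.06999, so [CO3²⁻] = 0.06999 × 2.174 = 0.152 mmol/kg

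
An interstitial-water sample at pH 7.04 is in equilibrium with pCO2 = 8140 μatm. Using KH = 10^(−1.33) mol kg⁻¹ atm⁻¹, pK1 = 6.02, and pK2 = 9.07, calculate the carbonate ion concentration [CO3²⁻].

[CO2*] = KH · pCO2 = 10^(−1.33) × 8140×10^-6 = 3.807×10^-4 mol/kg
α₀ = 1/(1 + K1/[H⁺] + K1K2/[H⁺]²) = 1/(1 + 10^+1.02 + 10^-1.01) = 0.08644
DIC = [CO2*]/α₀ = 3.807×10^-4 / 0.08644 = 4.405 mmol/kg
[CO3²⁻] = α₂·DIC; α₂ = 0.008447, so [CO3²⁻] = 0.008447 × 4.405 = 0.0372 mmol/kg

[CO3²⁻] = 0.0372 mmol/kg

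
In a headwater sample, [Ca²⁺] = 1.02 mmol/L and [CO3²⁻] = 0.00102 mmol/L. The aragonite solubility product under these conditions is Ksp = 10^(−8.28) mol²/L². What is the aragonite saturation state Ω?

Ω = 0.198

Ksp = 10^(−8.28) = 5.248×10^-9
Ω = [Ca²⁺][CO3²⁻]/Ksp = (1.02×10^-3)(0.00102×10^-3) / 5.248×10^-9 = 0.198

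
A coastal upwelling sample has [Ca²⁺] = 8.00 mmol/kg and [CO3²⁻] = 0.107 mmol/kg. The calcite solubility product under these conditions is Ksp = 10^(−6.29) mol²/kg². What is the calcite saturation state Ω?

Ksp = 10^(−6.29) = 5.129×10^-7
Ω = [Ca²⁺][CO3²⁻]/Ksp = (8.00×10^-3)(0.107×10^-3) / 5.129×10^-7 = 1.67

Ω = 1.67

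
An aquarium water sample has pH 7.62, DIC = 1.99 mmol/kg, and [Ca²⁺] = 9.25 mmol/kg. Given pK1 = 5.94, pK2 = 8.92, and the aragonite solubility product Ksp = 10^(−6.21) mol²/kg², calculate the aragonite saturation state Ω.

α₂ = 1 / (1 + [H⁺]/K2 + [H⁺]²/(K1K2)) = 1 / (1 + 10^+1.30 + 10^-0.38)
   = 1 / (1 + 19.953 + 0.41687) = 1/21.369 = 0.04680
[CO3²⁻] = α₂ × DIC = 0.04680 × 1.99 = 0.09312 mmol/kg
Ksp = 10^(−6.21) = 6.166×10^-7
Ω = [Ca²⁺][CO3²⁻]/Ksp = (9.25×10^-3)(9.312×10^-5) / 6.166×10^-7 = 1.40

Ω = 1.40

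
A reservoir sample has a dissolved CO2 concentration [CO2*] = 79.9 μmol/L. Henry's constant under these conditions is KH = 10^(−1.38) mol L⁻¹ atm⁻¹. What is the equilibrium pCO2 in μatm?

KH = 10^(−1.38) = 4.169×10^-2 mol L⁻¹ atm⁻¹
pCO2 = [CO2*]/KH = 79.9×10^-6 / 4.169×10^-2 = 1.92×10^-3 atm = 1920 μatm

pCO2 = 1920 μatm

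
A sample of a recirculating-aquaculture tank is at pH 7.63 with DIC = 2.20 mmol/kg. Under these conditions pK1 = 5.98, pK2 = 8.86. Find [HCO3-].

[HCO3⁻] = 2.03 mmol/kg

α₁ = 1 / (1 + [H⁺]/K1 + K2/[H⁺]) = 1 / (1 + 10^-1.65 + 10^-1.23)
   = 1 / (1 + 0.022387 + 0.058884) = 1/1.0813 = 0.9248
[HCO3⁻] = α₁ × DIC = 0.9248 × 2.20 = 2.03 mmol/kg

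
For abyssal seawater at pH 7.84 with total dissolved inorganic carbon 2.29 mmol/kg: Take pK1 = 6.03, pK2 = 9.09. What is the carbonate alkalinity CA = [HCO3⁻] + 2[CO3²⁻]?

CA = [HCO3⁻] + 2[CO3²⁻] = (α₁ + 2α₂)·DIC
At pH 7.84: [H⁺]/K1 = 10^-1.81 = 0.015488, K2/[H⁺] = 10^-1.25 = 0.056234
α₁ = 1/(1 + 0.015488 + 0.056234) = 1/1.0717 = 0.9331; α₂ = α₁·K2/[H⁺] = 0.05247
α₁ + 2α₂ = 1.0380
CA = 1.0380 × 2.29 = 2.38 mmol/kg

CA = 2.38 mmol/kg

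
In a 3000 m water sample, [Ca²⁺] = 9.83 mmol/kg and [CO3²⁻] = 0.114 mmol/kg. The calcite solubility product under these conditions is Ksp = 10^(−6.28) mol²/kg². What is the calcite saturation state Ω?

Ω = 2.14

Ksp = 10^(−6.28) = 5.248×10^-7
Ω = [Ca²⁺][CO3²⁻]/Ksp = (9.83×10^-3)(0.114×10^-3) / 5.248×10^-7 = 2.14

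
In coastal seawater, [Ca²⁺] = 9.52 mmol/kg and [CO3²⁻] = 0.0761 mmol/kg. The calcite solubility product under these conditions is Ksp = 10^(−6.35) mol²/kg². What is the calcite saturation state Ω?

Ω = 1.62

Ksp = 10^(−6.35) = 4.467×10^-7
Ω = [Ca²⁺][CO3²⁻]/Ksp = (9.52×10^-3)(0.0761×10^-3) / 4.467×10^-7 = 1.62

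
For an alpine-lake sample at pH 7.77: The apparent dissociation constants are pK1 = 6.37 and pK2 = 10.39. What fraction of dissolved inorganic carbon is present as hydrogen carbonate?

α₁ = 1 / (1 + [H⁺]/K1 + K2/[H⁺]) = 1 / (1 + 10^-1.40 + 10^-2.62)
   = 1 / (1 + 0.039811 + 0.0023988) = 1/1.0422 = 0.9595

α₁ = 0.959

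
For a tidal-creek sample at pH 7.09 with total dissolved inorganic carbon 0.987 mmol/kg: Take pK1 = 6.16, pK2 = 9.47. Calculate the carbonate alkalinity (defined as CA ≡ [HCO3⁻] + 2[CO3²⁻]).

CA = 0.887 mmol/kg

CA = [HCO3⁻] + 2[CO3²⁻] = (α₁ + 2α₂)·DIC
At pH 7.09: [H⁺]/K1 = 10^-0.93 = 0.11749, K2/[H⁺] = 10^-2.38 = 0.0041687
α₁ = 1/(1 + 0.11749 + 0.0041687) = 1/1.1217 = 0.8915; α₂ = α₁·K2/[H⁺] = 0.003717
α₁ + 2α₂ = 0.8990
CA = 0.8990 × 0.987 = 0.887 mmol/kg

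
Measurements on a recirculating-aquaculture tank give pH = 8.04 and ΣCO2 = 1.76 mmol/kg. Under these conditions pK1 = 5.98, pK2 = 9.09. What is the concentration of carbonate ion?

[CO3²⁻] = 0.143 mmol/kg

α₂ = 1 / (1 + [H⁺]/K2 + [H⁺]²/(K1K2)) = 1 / (1 + 10^+1.05 + 10^-1.01)
   = 1 / (1 + 11.220 + 0.097724) = 1/12.318 = 0.08118
[CO3²⁻] = α₂ × DIC = 0.08118 × 1.76 = 0.143 mmol/kg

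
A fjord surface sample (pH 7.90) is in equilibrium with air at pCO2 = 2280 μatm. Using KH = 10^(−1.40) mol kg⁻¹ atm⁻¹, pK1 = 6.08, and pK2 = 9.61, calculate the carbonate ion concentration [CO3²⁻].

[CO3²⁻] = 0.117 mmol/kg

[CO2*] = KH · pCO2 = 10^(−1.40) × 2280×10^-6 = 9.077×10^-5 mol/kg
α₀ = 1/(1 + K1/[H⁺] + K1K2/[H⁺]²) = 1/(1 + 10^+1.82 + 10^+0.11) = 0.01463
DIC = [CO2*]/α₀ = 9.077×10^-5 / 0.01463 = 6.205 mmol/kg
[CO3²⁻] = α₂·DIC; α₂ = 0.01885, so [CO3²⁻] = 0.01885 × 6.205 = 0.117 mmol/kg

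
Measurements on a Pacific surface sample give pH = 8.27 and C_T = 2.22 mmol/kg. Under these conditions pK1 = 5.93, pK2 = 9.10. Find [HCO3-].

α₁ = 1 / (1 + [H⁺]/K1 + K2/[H⁺]) = 1 / (1 + 10^-2.34 + 10^-0.83)
   = 1 / (1 + 0.0045709 + 0.14791) = 1/1.1525 = 0.8677
[HCO3⁻] = α₁ × DIC = 0.8677 × 2.22 = 1.93 mmol/kg

[HCO3⁻] = 1.93 mmol/kg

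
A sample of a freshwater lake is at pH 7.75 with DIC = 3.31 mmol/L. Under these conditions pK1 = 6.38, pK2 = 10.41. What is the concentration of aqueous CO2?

[CO2*] = 0.135 mmol/L

α₀ = 1 / (1 + K1/[H⁺] + K1K2/[H⁺]²) = 1 / (1 + 10^+1.37 + 10^-1.29)
   = 1 / (1 + 23.442 + 0.051286) = 1/24.494 = 0.04083
[CO2*] = α₀ × DIC = 0.04083 × 3.31 = 0.135 mmol/L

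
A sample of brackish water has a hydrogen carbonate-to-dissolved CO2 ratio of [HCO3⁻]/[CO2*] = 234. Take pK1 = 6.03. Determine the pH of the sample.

From K1 = [H⁺][HCO3⁻]/[CO2*]:  pH = pK1 + log₁₀([HCO3⁻]/[CO2*])
log₁₀(234) = +2.369
pH = 6.03 + (+2.369) = 8.40

pH = 8.40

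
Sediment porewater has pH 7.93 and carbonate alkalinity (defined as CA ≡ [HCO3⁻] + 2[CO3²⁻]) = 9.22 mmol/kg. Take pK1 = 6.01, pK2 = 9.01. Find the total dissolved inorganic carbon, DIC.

DIC = 8.66 mmol/kg

CA = [HCO3⁻] + 2[CO3²⁻] = (α₁ + 2α₂)·DIC
At pH 7.93: [H⁺]/K1 = 10^-1.92 = 0.012023, K2/[H⁺] = 10^-1.08 = 0.083176
α₁ = 1/(1 + 0.012023 + 0.083176) = 1/1.0952 = 0.9131; α₂ = α₁·K2/[H⁺] = 0.07595
α₁ + 2α₂ = 1.0650
DIC = CA / (α₁ + 2α₂) = 9.22 / 1.0650 = 8.66 mmol/kg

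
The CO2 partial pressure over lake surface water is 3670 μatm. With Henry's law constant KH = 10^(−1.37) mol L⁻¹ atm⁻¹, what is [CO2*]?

[CO2*] = 157 μmol/L

KH = 10^(−1.37) = 4.266×10^-2 mol L⁻¹ atm⁻¹
[CO2*] = KH · pCO2 = 4.266×10^-2 × 3670×10^-6 atm = 1.57×10^-4 mol/L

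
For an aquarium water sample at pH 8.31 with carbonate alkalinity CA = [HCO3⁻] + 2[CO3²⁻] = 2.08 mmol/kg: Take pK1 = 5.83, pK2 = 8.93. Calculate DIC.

DIC = 1.75 mmol/kg

CA = [HCO3⁻] + 2[CO3²⁻] = (α₁ + 2α₂)·DIC
At pH 8.31: [H⁺]/K1 = 10^-2.48 = 0.0033113, K2/[H⁺] = 10^-0.62 = 0.23988
α₁ = 1/(1 + 0.0033113 + 0.23988) = 1/1.2432 = 0.8044; α₂ = α₁·K2/[H⁺] = 0.1930
α₁ + 2α₂ = 1.1903
DIC = CA / (α₁ + 2α₂) = 2.08 / 1.1903 = 1.75 mmol/kg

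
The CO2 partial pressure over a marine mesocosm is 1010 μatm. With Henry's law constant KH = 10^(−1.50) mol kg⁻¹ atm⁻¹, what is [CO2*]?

[CO2*] = 31.9 μmol/kg

KH = 10^(−1.50) = 3.162×10^-2 mol kg⁻¹ atm⁻¹
[CO2*] = KH · pCO2 = 3.162×10^-2 × 1010×10^-6 atm = 3.19×10^-5 mol/kg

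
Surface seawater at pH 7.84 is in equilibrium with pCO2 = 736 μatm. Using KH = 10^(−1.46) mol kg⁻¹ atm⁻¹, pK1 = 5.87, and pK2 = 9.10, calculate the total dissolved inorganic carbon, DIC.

[CO2*] = KH · pCO2 = 10^(−1.46) × 736×10^-6 = 2.552×10^-5 mol/kg
α₀ = 1/(1 + K1/[H⁺] + K1K2/[H⁺]²) = 1/(1 + 10^+1.97 + 10^+0.71) = 0.01005
DIC = [CO2*]/α₀ = 2.552×10^-5 / 0.01005 = 2.54 mmol/kg

DIC = 2.54 mmol/kg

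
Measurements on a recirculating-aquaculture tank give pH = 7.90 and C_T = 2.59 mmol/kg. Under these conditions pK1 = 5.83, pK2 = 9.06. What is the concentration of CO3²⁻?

α₂ = 1 / (1 + [H⁺]/K2 + [H⁺]²/(K1K2)) = 1 / (1 + 10^+1.16 + 10^-0.91)
   = 1 / (1 + 14.454 + 0.12303) = 1/15.577 = 0.06420
[CO3²⁻] = α₂ × DIC = 0.06420 × 2.59 = 0.166 mmol/kg

[CO3²⁻] = 0.166 mmol/kg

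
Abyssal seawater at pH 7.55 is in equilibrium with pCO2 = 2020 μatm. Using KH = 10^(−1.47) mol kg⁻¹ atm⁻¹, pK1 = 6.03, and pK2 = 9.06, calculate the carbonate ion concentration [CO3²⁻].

[CO3²⁻] = 0.0700 mmol/kg

[CO2*] = KH · pCO2 = 10^(−1.47) × 2020×10^-6 = 6.845×10^-5 mol/kg
α₀ = 1/(1 + K1/[H⁺] + K1K2/[H⁺]²) = 1/(1 + 10^+1.52 + 10^+0.01) = 0.02846
DIC = [CO2*]/α₀ = 6.845×10^-5 / 0.02846 = 2.405 mmol/kg
[CO3²⁻] = α₂·DIC; α₂ = 0.02912, so [CO3²⁻] = 0.02912 × 2.405 = 0.0700 mmol/kg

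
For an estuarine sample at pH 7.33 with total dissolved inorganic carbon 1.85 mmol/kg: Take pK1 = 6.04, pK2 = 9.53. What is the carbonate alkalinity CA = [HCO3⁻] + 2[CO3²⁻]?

CA = [HCO3⁻] + 2[CO3²⁻] = (α₁ + 2α₂)·DIC
At pH 7.33: [H⁺]/K1 = 10^-1.29 = 0.051286, K2/[H⁺] = 10^-2.20 = 0.0063096
α₁ = 1/(1 + 0.051286 + 0.0063096) = 1/1.0576 = 0.9455; α₂ = α₁·K2/[H⁺] = 0.005966
α₁ + 2α₂ = 0.9575
CA = 0.9575 × 1.85 = 1.77 mmol/kg

CA = 1.77 mmol/kg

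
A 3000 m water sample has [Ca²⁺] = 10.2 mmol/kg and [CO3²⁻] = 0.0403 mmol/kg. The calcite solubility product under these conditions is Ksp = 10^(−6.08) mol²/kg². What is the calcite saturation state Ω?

Ω = 0.494

Ksp = 10^(−6.08) = 8.318×10^-7
Ω = [Ca²⁺][CO3²⁻]/Ksp = (10.2×10^-3)(0.0403×10^-3) / 8.318×10^-7 = 0.494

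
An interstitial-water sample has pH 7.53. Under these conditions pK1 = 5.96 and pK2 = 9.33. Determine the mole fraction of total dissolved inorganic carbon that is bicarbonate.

α₁ = 0.959

α₁ = 1 / (1 + [H⁺]/K1 + K2/[H⁺]) = 1 / (1 + 10^-1.57 + 10^-1.80)
   = 1 / (1 + 0.026915 + 0.015849) = 1/1.0428 = 0.9590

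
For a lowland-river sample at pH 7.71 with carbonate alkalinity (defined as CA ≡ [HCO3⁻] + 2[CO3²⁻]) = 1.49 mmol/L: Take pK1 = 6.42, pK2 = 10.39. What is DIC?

DIC = 1.56 mmol/L

CA = [HCO3⁻] + 2[CO3²⁻] = (α₁ + 2α₂)·DIC
At pH 7.71: [H⁺]/K1 = 10^-1.29 = 0.051286, K2/[H⁺] = 10^-2.68 = 0.0020893
α₁ = 1/(1 + 0.051286 + 0.0020893) = 1/1.0534 = 0.9493; α₂ = α₁·K2/[H⁺] = 0.001983
α₁ + 2α₂ = 0.9533
DIC = CA / (α₁ + 2α₂) = 1.49 / 0.9533 = 1.56 mmol/L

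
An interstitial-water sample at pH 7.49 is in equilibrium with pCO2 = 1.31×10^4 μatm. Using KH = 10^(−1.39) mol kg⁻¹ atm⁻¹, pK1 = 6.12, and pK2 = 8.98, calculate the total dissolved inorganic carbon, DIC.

DIC = 13.4 mmol/kg

[CO2*] = KH · pCO2 = 10^(−1.39) × 1.31×10^4×10^-6 = 5.337×10^-4 mol/kg
α₀ = 1/(1 + K1/[H⁺] + K1K2/[H⁺]²) = 1/(1 + 10^+1.37 + 10^-0.12) = 0.03968
DIC = [CO2*]/α₀ = 5.337×10^-4 / 0.03968 = 13.4 mmol/kg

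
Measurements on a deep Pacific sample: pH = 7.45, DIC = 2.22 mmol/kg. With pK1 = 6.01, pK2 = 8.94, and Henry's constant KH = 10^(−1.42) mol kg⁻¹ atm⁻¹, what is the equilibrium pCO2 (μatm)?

pCO2 = 1980 μatm

α₀ = 1 / (1 + K1/[H⁺] + K1K2/[H⁺]²) = 1 / (1 + 10^+1.44 + 10^-0.05)
   = 1 / (1 + 27.542 + 0.89125) = 1/29.434 = 0.03397
[CO2*] = α₀ × DIC = 0.03397 × 2.22 = 0.07542 mmol/kg
pCO2 = [CO2*]/KH = 7.542×10^-5 / 3.802×10^-2 = 1980 μatm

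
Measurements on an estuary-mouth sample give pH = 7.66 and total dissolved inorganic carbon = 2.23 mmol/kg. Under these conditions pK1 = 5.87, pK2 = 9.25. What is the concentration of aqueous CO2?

α₀ = 1 / (1 + K1/[H⁺] + K1K2/[H⁺]²) = 1 / (1 + 10^+1.79 + 10^+0.20)
   = 1 / (1 + 61.660 + 1.5849) = 1/64.244 = 0.01557
[CO2*] = α₀ × DIC = 0.01557 × 2.23 = 0.0347 mmol/kg

[CO2*] = 0.0347 mmol/kg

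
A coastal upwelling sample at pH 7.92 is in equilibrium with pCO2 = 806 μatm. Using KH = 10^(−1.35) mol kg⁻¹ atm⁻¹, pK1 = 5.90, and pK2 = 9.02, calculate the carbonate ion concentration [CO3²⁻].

[CO3²⁻] = 0.299 mmol/kg

[CO2*] = KH · pCO2 = 10^(−1.35) × 806×10^-6 = 3.600×10^-5 mol/kg
α₀ = 1/(1 + K1/[H⁺] + K1K2/[H⁺]²) = 1/(1 + 10^+2.02 + 10^+0.92) = 0.008770
DIC = [CO2*]/α₀ = 3.600×10^-5 / 0.008770 = 4.105 mmol/kg
[CO3²⁻] = α₂·DIC; α₂ = 0.07294, so [CO3²⁻] = 0.07294 × 4.105 = 0.299 mmol/kg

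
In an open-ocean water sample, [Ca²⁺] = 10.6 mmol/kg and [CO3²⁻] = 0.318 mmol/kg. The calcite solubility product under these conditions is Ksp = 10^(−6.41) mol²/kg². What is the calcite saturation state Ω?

Ksp = 10^(−6.41) = 3.890×10^-7
Ω = [Ca²⁺][CO3²⁻]/Ksp = (10.6×10^-3)(0.318×10^-3) / 3.890×10^-7 = 8.66

Ω = 8.66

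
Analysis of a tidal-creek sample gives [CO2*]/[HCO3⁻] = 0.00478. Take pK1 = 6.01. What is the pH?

From K1 = [H⁺][HCO3⁻]/[CO2*]:  pH = pK1 − log₁₀([CO2*]/[HCO3⁻])
log₁₀(0.00478) = -2.321
pH = 6.01 − (-2.321) = 8.33

pH = 8.33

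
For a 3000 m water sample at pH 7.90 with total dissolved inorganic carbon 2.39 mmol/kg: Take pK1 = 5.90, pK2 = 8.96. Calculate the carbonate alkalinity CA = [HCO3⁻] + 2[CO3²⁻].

CA = [HCO3⁻] + 2[CO3²⁻] = (α₁ + 2α₂)·DIC
At pH 7.90: [H⁺]/K1 = 10^-2.00 = 0.010000, K2/[H⁺] = 10^-1.06 = 0.087096
α₁ = 1/(1 + 0.010000 + 0.087096) = 1/1.0971 = 0.9115; α₂ = α₁·K2/[H⁺] = 0.07939
α₁ + 2α₂ = 1.0703
CA = 1.0703 × 2.39 = 2.56 mmol/kg

CA = 2.56 mmol/kg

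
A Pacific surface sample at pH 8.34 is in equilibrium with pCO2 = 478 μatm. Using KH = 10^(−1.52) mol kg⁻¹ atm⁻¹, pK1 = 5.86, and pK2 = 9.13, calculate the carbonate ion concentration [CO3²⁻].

[CO2*] = KH · pCO2 = 10^(−1.52) × 478×10^-6 = 1.444×10^-5 mol/kg
α₀ = 1/(1 + K1/[H⁺] + K1K2/[H⁺]²) = 1/(1 + 10^+2.48 + 10^+1.69) = 0.002841
DIC = [CO2*]/α₀ = 1.444×10^-5 / 0.002841 = 5.081 mmol/kg
[CO3²⁻] = α₂·DIC; α₂ = 0.1392, so [CO3²⁻] = 0.1392 × 5.081 = 0.707 mmol/kg

[CO3²⁻] = 0.707 mmol/kg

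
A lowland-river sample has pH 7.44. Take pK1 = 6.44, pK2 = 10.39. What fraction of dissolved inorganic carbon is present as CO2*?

α₀ = 1 / (1 + K1/[H⁺] + K1K2/[H⁺]²) = 1 / (1 + 10^+1.00 + 10^-1.95)
   = 1 / (1 + 10.000 + 0.011220) = 1/11.011 = 0.09082

α₀ = 0.0908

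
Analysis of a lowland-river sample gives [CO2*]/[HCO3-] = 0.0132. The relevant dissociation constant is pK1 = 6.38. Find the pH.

From K1 = [H⁺][HCO3-]/[CO2*]:  pH = pK1 − log₁₀([CO2*]/[HCO3-])
log₁₀(0.0132) = -1.879
pH = 6.38 − (-1.879) = 8.26

pH = 8.26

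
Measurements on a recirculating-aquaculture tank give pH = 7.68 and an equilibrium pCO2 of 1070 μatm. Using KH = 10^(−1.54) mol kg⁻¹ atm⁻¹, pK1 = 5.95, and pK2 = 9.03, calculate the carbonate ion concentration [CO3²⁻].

[CO3²⁻] = 0.0740 mmol/kg

[CO2*] = KH · pCO2 = 10^(−1.54) × 1070×10^-6 = 3.086×10^-5 mol/kg
α₀ = 1/(1 + K1/[H⁺] + K1K2/[H⁺]²) = 1/(1 + 10^+1.73 + 10^+0.38) = 0.01751
DIC = [CO2*]/α₀ = 3.086×10^-5 / 0.01751 = 1.762 mmol/kg
[CO3²⁻] = α₂·DIC; α₂ = 0.04201, so [CO3²⁻] = 0.04201 × 1.762 = 0.0740 mmol/kg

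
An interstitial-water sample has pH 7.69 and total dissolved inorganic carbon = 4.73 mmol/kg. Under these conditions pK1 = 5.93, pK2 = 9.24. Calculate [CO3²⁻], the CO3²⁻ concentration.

[CO3²⁻] = 0.128 mmol/kg

α₂ = 1 / (1 + [H⁺]/K2 + [H⁺]²/(K1K2)) = 1 / (1 + 10^+1.55 + 10^-0.21)
   = 1 / (1 + 35.481 + 0.61660) = 1/37.098 = 0.02696
[CO3²⁻] = α₂ × DIC = 0.02696 × 4.73 = 0.128 mmol/kg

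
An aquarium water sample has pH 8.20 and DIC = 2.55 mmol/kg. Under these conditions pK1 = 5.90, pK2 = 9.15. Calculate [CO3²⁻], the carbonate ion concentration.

[CO3²⁻] = 0.256 mmol/kg

α₂ = 1 / (1 + [H⁺]/K2 + [H⁺]²/(K1K2)) = 1 / (1 + 10^+0.95 + 10^-1.35)
   = 1 / (1 + 8.9125 + 0.044668) = 1/9.9572 = 0.1004
[CO3²⁻] = α₂ × DIC = 0.1004 × 2.55 = 0.256 mmol/kg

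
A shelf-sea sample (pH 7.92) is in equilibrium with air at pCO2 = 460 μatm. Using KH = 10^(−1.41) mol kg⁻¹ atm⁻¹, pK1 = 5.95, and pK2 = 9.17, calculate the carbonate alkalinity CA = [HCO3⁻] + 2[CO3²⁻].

[CO2*] = KH · pCO2 = 10^(−1.41) × 460×10^-6 = 1.790×10^-5 mol/kg
α₀ = 1/(1 + K1/[H⁺] + K1K2/[H⁺]²) = 1/(1 + 10^+1.97 + 10^+0.72) = 0.01004
DIC = [CO2*]/α₀ = 1.790×10^-5 / 0.01004 = 1.782 mmol/kg
CA = (α₁ + 2α₂)·DIC = (0.9373 + 2×0.05271) × 1.782 = 1.86 mmol/kg

CA = 1.86 mmol/kg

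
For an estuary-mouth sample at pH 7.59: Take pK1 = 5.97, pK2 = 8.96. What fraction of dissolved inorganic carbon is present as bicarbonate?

α₁ = 1 / (1 + [H⁺]/K1 + K2/[H⁺]) = 1 / (1 + 10^-1.62 + 10^-1.37)
   = 1 / (1 + 0.023988 + 0.042658) = 1/1.0666 = 0.9375

α₁ = 0.938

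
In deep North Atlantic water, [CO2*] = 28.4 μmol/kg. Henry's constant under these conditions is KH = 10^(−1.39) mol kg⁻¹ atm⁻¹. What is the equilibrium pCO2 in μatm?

pCO2 = 697 μatm

KH = 10^(−1.39) = 4.074×10^-2 mol kg⁻¹ atm⁻¹
pCO2 = [CO2*]/KH = 28.4×10^-6 / 4.074×10^-2 = 6.97×10^-4 atm = 697 μatm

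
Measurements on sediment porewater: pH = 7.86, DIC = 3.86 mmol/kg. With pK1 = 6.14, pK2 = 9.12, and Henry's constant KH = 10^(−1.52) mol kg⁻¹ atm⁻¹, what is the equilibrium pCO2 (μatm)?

pCO2 = 2270 μatm

α₀ = 1 / (1 + K1/[H⁺] + K1K2/[H⁺]²) = 1 / (1 + 10^+1.72 + 10^+0.46)
   = 1 / (1 + 52.481 + 2.8840) = 1/56.365 = 0.01774
[CO2*] = α₀ × DIC = 0.01774 × 3.86 = 0.06848 mmol/kg
pCO2 = [CO2*]/KH = 6.848×10^-5 / 3.020×10^-2 = 2270 μatm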